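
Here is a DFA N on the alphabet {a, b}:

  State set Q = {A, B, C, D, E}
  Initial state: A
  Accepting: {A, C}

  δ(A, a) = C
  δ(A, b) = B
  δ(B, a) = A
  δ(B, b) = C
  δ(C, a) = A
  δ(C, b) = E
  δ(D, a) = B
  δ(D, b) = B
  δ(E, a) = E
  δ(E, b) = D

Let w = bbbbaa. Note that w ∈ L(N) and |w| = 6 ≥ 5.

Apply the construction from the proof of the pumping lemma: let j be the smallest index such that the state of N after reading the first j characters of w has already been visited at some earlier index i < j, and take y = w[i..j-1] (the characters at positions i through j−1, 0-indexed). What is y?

bbba

State sequence: A -b-> B -b-> C -b-> E -b-> D -a-> B -a-> A
First repeat at step 5: B was already visited.

So i = 1, j = 5, giving x = w[0:1] = b, y = w[1:5] = bbba, z = w[5:6] = a.
Check: |xy| = 5 ≤ 5 and |y| = 4 ≥ 1. Reading y takes N from B back to B, so every xyⁱz is accepted.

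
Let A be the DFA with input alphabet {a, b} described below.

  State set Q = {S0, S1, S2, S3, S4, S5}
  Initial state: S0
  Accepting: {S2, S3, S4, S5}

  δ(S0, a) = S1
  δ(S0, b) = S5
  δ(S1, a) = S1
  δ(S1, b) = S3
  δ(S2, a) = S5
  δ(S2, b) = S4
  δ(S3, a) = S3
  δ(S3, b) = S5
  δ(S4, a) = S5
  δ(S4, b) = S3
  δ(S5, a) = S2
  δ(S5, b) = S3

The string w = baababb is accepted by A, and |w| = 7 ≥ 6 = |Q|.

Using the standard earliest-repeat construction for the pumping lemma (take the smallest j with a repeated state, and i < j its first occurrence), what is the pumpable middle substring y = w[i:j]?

aa

State sequence: S0 -b-> S5 -a-> S2 -a-> S5 -b-> S3 -a-> S3 -b-> S5 -b-> S3
First repeat at step 3: S5 was already visited.

So i = 1, j = 3, giving x = w[0:1] = b, y = w[1:3] = aa, z = w[3:7] = babb.
Check: |xy| = 3 ≤ 6 and |y| = 2 ≥ 1. Reading y takes A from S5 back to S5, so every xyⁱz is accepted.
Pumping length from the standard proof: p = 6 (the number of states). The repeated state found above gives |xy| = j ≤ 6 and |y| = j − i ≥ 1.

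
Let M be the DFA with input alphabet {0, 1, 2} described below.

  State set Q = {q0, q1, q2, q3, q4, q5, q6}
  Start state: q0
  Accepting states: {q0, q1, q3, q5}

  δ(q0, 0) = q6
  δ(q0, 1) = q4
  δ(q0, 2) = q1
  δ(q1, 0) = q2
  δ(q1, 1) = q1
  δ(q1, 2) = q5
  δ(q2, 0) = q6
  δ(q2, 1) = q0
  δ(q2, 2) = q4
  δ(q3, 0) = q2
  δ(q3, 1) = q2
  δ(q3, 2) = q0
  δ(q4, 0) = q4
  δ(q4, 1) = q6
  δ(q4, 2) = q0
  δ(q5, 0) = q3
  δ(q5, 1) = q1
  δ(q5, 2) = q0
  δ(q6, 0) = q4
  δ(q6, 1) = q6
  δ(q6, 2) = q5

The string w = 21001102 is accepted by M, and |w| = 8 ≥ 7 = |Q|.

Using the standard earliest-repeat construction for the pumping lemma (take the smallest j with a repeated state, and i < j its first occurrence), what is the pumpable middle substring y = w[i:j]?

State sequence: q0 -2-> q1 -1-> q1 -0-> q2 -0-> q6 -1-> q6 -1-> q6 -0-> q4 -2-> q0
First repeat at step 2: q1 was already visited.

So i = 1, j = 2, giving x = w[0:1] = 2, y = w[1:2] = 1, z = w[2:8] = 001102.
Check: |xy| = 2 ≤ 7 and |y| = 1 ≥ 1. Reading y takes M from q1 back to q1, so every xyⁱz is accepted.
Pumping length from the standard proof: p = 7 (the number of states). The repeated state found above gives |xy| = j ≤ 7 and |y| = j − i ≥ 1.

1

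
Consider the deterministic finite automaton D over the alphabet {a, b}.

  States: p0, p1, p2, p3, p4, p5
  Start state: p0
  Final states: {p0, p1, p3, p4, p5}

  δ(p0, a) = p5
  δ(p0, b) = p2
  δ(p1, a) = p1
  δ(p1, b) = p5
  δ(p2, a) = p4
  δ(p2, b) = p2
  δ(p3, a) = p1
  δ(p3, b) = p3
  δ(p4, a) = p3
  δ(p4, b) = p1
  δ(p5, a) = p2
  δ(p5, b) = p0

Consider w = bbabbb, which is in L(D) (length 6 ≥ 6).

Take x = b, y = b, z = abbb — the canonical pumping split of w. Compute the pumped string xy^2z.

bbbabbb

xy^2z = b·b·b·abbb = bbbabbb.
Reading y = b takes D from p2 back to p2, so after x·y·y the machine is still in p2, and z then leads to the accepting state p0. Hence bbbabbb ∈ L(D).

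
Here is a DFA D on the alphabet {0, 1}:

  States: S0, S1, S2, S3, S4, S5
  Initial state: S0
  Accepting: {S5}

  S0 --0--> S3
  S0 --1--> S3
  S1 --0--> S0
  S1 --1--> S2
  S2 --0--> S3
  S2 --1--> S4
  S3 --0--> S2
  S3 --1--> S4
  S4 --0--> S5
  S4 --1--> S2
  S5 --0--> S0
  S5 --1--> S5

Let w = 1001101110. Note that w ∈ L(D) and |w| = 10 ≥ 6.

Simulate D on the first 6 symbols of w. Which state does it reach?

S3

Run of D on the first 6 characters of w = 1 0 0 1 1 0:
  step 0: S0  (start)
  step 1: S3  (read 1: S0→S3)
  step 2: S2  (read 0: S3→S2)
  step 3: S3  (read 0: S2→S3)
  step 4: S4  (read 1: S3→S4)
  step 5: S2  (read 1: S4→S2)
  step 6: S3  (read 0: S2→S3)

After reading 6 characters, D is in state S3.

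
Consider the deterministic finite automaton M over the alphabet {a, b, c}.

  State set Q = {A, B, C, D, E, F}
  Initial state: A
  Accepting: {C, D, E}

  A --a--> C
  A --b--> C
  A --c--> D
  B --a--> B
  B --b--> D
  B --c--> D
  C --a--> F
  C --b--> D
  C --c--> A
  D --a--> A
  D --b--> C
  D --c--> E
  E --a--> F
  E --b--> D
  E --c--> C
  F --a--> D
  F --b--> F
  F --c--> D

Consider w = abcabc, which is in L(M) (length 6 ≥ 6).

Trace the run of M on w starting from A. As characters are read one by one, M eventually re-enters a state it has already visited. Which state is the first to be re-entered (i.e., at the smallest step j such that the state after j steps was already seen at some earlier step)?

State sequence: A -a-> C -b-> D -c-> E -a-> F -b-> F -c-> D
First repeat at step 5: F was already visited.

The earliest repeat is at step j = 5: M is in F, which it already visited at step i = 4.

F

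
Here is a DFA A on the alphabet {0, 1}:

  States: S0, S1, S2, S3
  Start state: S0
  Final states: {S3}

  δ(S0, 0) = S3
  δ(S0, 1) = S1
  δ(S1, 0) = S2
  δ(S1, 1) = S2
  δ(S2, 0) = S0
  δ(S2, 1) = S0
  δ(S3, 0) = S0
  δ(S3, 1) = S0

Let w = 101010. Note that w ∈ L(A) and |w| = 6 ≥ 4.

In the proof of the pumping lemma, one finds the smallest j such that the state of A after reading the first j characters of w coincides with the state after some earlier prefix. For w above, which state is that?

Run of A on w = 1 0 1 0 1 0:
  step 0: S0  (start)
  step 1: S1  (read 1: S0→S1)
  step 2: S2  (read 0: S1→S2)
  step 3: S0  (read 1: S2→S0)   ← first repeat (S0 seen earlier)
  step 4: S3  (read 0: S0→S3)
  step 5: S0  (read 1: S3→S0)
  step 6: S3  (read 0: S0→S3)

The earliest repeat is at step j = 3: A is in S0, which it already visited at step i = 0.
Since A has 4 states, any run of length ≥ 4 visits 4+1 states, so by pigeonhole some state repeats within the first 4 steps — that repeat gives the pumpable loop.

S0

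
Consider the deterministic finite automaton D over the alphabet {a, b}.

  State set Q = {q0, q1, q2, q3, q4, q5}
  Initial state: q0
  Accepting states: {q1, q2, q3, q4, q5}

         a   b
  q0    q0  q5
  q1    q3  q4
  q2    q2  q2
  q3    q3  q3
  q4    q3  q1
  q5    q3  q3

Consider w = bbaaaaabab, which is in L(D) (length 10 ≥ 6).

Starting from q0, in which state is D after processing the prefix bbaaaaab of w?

Run of D on the first 8 characters of w = b b a a a a a b:
  step 0: q0  (start)
  step 1: q5  (read b: q0→q5)
  step 2: q3  (read b: q5→q3)
  step 3: q3  (read a: q3→q3)
  step 4: q3  (read a: q3→q3)
  step 5: q3  (read a: q3→q3)
  step 6: q3  (read a: q3→q3)
  step 7: q3  (read a: q3→q3)
  step 8: q3  (read b: q3→q3)

After reading 8 characters, D is in state q3.
(This kind of state-tracing is the core of the pumping-lemma construction: with 6 states, pigeonhole forces a repeat within the first 6 steps.)

q3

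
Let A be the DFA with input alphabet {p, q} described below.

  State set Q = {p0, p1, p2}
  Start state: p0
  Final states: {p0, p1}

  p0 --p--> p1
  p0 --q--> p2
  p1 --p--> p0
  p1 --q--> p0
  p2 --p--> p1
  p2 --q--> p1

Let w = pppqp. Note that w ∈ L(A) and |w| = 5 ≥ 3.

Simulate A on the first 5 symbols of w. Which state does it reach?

p1

Run of A on the first 5 characters of w = p p p q p:
  step 0: p0  (start)
  step 1: p1  (read p: p0→p1)
  step 2: p0  (read p: p1→p0)
  step 3: p1  (read p: p0→p1)
  step 4: p0  (read q: p1→p0)
  step 5: p1  (read p: p0→p1)

After reading 5 characters, A is in state p1.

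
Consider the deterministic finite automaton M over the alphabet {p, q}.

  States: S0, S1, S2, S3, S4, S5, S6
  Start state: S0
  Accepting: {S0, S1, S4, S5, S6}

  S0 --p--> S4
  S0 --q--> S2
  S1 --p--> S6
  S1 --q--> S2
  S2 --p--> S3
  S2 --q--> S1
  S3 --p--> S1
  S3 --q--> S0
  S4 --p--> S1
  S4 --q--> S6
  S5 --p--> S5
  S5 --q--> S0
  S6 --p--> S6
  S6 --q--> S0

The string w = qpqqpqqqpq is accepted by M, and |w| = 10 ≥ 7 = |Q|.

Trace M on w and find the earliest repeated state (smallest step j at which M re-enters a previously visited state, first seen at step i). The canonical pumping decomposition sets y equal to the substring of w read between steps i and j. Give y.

State sequence: S0 -q-> S2 -p-> S3 -q-> S0 -q-> S2 -p-> S3 -q-> S0 -q-> S2 -q-> S1 -p-> S6 -q-> S0
First repeat at step 3: S0 was already visited.

So i = 0, j = 3, giving x = w[0:0] = ε, y = w[0:3] = qpq, z = w[3:10] = qpqqqpq.
Check: |xy| = 3 ≤ 7 and |y| = 3 ≥ 1. Reading y takes M from S0 back to S0, so every xyⁱz is accepted.

qpq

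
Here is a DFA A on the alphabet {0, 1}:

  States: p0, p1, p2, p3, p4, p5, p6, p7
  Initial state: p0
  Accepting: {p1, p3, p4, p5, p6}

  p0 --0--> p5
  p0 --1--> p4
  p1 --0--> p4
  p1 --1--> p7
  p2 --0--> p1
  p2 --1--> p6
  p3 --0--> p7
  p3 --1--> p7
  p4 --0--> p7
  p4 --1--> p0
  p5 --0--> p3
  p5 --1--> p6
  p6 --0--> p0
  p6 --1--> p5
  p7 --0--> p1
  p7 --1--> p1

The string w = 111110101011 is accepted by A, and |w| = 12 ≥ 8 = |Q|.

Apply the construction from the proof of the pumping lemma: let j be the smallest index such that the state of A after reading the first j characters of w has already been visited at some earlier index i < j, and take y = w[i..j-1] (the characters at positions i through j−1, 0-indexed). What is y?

11

State sequence: p0 -1-> p4 -1-> p0 -1-> p4 -1-> p0 -1-> p4 -0-> p7 -1-> p1 -0-> p4 -1-> p0 -0-> p5 -1-> p6 -1-> p5
First repeat at step 2: p0 was already visited.

So i = 0, j = 2, giving x = w[0:0] = ε, y = w[0:2] = 11, z = w[2:12] = 1110101011.
Check: |xy| = 2 ≤ 8 and |y| = 2 ≥ 1. Reading y takes A from p0 back to p0, so every xyⁱz is accepted.
Since A has 8 states, any run of length ≥ 8 visits 8+1 states, so by pigeonhole some state repeats within the first 8 steps — that repeat gives the pumpable loop.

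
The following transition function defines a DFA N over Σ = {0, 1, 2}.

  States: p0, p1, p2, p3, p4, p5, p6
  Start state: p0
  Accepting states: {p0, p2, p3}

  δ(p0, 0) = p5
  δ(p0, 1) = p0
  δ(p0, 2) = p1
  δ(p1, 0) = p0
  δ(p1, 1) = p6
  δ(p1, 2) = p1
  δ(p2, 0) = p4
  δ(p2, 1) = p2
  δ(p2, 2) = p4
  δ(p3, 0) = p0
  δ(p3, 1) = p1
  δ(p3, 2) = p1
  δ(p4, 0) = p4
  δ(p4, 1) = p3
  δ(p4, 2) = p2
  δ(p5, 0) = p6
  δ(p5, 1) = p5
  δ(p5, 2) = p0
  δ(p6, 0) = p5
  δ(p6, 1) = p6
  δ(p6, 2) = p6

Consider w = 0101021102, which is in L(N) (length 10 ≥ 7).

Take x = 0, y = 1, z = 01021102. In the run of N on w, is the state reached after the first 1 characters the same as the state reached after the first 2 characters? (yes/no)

yes

State sequence: p0 -0-> p5 -1-> p5

After x (step 1): p5. After xy (step 2): p5.
They match, so y = 1 drives N around a cycle from p5 back to itself; pumping y any number of times keeps N in p5 before reading z, and xyⁱz ∈ L(N) for every i ≥ 0.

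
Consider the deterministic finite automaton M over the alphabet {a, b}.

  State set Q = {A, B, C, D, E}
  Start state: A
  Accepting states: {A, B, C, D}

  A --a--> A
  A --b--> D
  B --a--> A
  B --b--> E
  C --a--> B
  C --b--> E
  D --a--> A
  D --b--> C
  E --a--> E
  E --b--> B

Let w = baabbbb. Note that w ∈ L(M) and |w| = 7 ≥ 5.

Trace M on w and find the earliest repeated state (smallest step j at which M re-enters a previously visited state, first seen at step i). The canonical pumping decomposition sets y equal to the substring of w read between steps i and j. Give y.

ba

Run of M on w = b a a b b b b:
  step 0: A  (start)
  step 1: D  (read b: A→D)
  step 2: A  (read a: D→A)   ← first repeat (A seen earlier)
  step 3: A  (read a: A→A)
  step 4: D  (read b: A→D)
  step 5: C  (read b: D→C)
  step 6: E  (read b: C→E)
  step 7: B  (read b: E→B)

So i = 0, j = 2, giving x = w[0:0] = ε, y = w[0:2] = ba, z = w[2:7] = abbbb.
Check: |xy| = 2 ≤ 5 and |y| = 2 ≥ 1. Reading y takes M from A back to A, so every xyⁱz is accepted.
The DFA has 5 states, so the proof of the pumping lemma guarantees a repeated state among the first 5+1 visited; the segment between the two visits is the pumpable y.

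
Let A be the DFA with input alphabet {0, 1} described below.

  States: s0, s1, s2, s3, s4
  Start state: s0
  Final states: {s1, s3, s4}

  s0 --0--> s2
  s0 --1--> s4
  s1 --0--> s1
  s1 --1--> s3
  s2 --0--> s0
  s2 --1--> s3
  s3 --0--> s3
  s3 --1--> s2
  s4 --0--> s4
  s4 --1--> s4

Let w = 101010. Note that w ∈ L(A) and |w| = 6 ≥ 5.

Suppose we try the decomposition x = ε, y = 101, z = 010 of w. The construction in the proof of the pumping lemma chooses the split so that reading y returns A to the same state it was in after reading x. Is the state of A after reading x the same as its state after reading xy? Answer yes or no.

no

State sequence: s0 -1-> s4 -0-> s4 -1-> s4

After x (step 0): s0. After xy (step 3): s4.
They differ (s0 ≠ s4), so y is not a cycle from the state after x; this split is not the one the pumping-lemma construction produces, and pumping y need not keep the string in L(A).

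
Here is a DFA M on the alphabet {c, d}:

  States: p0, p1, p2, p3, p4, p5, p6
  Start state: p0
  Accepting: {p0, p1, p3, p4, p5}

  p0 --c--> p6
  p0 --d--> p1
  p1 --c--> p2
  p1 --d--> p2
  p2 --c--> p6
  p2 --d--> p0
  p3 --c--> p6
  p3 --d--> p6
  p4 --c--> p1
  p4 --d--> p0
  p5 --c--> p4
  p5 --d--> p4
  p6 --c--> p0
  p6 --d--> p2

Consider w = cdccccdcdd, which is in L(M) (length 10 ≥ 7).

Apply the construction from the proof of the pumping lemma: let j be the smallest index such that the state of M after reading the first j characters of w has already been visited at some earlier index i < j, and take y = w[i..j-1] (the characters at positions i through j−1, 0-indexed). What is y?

State sequence: p0 -c-> p6 -d-> p2 -c-> p6 -c-> p0 -c-> p6 -c-> p0 -d-> p1 -c-> p2 -d-> p0 -d-> p1
First repeat at step 3: p6 was already visited.

So i = 1, j = 3, giving x = w[0:1] = c, y = w[1:3] = dc, z = w[3:10] = cccdcdd.
Check: |xy| = 3 ≤ 7 and |y| = 2 ≥ 1. Reading y takes M from p6 back to p6, so every xyⁱz is accepted.
Since M has 7 states, any run of length ≥ 7 visits 7+1 states, so by pigeonhole some state repeats within the first 7 steps — that repeat gives the pumpable loop.

dc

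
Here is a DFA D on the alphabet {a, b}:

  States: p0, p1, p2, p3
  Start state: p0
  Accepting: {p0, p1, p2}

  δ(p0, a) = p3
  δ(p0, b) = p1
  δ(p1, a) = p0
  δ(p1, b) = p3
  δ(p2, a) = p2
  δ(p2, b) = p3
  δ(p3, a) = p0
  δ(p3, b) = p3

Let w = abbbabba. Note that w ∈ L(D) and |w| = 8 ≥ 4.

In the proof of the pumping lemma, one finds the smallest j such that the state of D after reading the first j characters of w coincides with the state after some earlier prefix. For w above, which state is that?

p3

State sequence: p0 -a-> p3 -b-> p3 -b-> p3 -b-> p3 -a-> p0 -b-> p1 -b-> p3 -a-> p0
First repeat at step 2: p3 was already visited.

The earliest repeat is at step j = 2: D is in p3, which it already visited at step i = 1.
Since D has 4 states, any run of length ≥ 4 visits 4+1 states, so by pigeonhole some state repeats within the first 4 steps — that repeat gives the pumpable loop.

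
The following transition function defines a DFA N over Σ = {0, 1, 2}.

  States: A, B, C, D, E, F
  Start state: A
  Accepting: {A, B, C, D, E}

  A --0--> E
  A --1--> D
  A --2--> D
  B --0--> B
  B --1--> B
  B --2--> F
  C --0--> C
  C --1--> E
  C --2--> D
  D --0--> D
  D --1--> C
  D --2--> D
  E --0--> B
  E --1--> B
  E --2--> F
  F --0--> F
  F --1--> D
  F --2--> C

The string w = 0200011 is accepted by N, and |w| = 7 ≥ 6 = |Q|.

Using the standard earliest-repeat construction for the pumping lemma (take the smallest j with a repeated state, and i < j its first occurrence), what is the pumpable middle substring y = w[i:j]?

0

Run of N on w = 0 2 0 0 0 1 1:
  step 0: A  (start)
  step 1: E  (read 0: A→E)
  step 2: F  (read 2: E→F)
  step 3: F  (read 0: F→F)   ← first repeat (F seen earlier)
  step 4: F  (read 0: F→F)
  step 5: F  (read 0: F→F)
  step 6: D  (read 1: F→D)
  step 7: C  (read 1: D→C)

So i = 2, j = 3, giving x = w[0:2] = 02, y = w[2:3] = 0, z = w[3:7] = 0011.
Check: |xy| = 3 ≤ 6 and |y| = 1 ≥ 1. Reading y takes N from F back to F, so every xyⁱz is accepted.
The DFA has 6 states, so the proof of the pumping lemma guarantees a repeated state among the first 6+1 visited; the segment between the two visits is the pumpable y.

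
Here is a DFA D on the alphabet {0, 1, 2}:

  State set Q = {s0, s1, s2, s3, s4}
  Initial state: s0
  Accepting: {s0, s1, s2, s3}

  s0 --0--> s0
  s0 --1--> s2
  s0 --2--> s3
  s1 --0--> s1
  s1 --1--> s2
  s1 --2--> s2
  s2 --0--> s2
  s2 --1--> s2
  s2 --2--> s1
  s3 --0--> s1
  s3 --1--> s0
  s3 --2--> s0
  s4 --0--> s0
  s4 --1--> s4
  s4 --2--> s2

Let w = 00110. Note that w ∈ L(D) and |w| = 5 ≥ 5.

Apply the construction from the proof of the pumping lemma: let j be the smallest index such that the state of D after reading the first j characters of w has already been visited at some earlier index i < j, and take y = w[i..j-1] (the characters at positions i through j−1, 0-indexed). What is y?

0

State sequence: s0 -0-> s0 -0-> s0 -1-> s2 -1-> s2 -0-> s2
First repeat at step 1: s0 was already visited.

So i = 0, j = 1, giving x = w[0:0] = ε, y = w[0:1] = 0, z = w[1:5] = 0110.
Check: |xy| = 1 ≤ 5 and |y| = 1 ≥ 1. Reading y takes D from s0 back to s0, so every xyⁱz is accepted.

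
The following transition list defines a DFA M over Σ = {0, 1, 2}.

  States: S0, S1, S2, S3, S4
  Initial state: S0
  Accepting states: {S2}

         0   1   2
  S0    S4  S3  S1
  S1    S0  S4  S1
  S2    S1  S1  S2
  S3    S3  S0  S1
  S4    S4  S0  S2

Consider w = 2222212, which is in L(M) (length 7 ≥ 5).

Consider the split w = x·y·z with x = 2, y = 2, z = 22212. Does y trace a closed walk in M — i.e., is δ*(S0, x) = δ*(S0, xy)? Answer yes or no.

State sequence: S0 -2-> S1 -2-> S1

After x (step 1): S1. After xy (step 2): S1.
They match, so y = 2 drives M around a cycle from S1 back to itself; pumping y any number of times keeps M in S1 before reading z, and xyⁱz ∈ L(M) for every i ≥ 0.

yes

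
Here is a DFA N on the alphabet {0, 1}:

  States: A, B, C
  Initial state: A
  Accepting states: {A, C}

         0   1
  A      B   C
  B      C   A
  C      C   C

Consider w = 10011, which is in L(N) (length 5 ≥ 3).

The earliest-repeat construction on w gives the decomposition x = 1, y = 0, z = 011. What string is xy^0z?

xy⁰z = xz = 1·011 = 1011.
Reading y = 0 takes N from C back to C, so after x the machine is still in C, and z then leads to the accepting state C. Hence 1011 ∈ L(N).

1011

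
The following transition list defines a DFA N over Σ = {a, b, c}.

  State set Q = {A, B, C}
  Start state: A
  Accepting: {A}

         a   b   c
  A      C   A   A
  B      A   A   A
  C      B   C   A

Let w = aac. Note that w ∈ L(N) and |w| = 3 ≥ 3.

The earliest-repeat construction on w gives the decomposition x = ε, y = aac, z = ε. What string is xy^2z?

aacaac

xy^2z = ε·aac·aac·ε = aacaac.
Reading y = aac takes N from A back to A, so after x·y·y the machine is still in A, and z then leads to the accepting state A. Hence aacaac ∈ L(N).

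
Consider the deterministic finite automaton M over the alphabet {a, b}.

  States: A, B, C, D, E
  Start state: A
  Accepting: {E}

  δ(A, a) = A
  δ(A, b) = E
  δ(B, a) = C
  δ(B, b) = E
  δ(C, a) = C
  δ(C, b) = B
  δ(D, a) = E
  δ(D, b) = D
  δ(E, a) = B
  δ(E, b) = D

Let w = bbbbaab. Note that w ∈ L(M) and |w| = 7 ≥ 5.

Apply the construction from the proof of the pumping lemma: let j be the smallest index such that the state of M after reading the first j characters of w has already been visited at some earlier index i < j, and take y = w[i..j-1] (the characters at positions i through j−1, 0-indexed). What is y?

State sequence: A -b-> E -b-> D -b-> D -b-> D -a-> E -a-> B -b-> E
First repeat at step 3: D was already visited.

So i = 2, j = 3, giving x = w[0:2] = bb, y = w[2:3] = b, z = w[3:7] = baab.
Check: |xy| = 3 ≤ 5 and |y| = 1 ≥ 1. Reading y takes M from D back to D, so every xyⁱz is accepted.

b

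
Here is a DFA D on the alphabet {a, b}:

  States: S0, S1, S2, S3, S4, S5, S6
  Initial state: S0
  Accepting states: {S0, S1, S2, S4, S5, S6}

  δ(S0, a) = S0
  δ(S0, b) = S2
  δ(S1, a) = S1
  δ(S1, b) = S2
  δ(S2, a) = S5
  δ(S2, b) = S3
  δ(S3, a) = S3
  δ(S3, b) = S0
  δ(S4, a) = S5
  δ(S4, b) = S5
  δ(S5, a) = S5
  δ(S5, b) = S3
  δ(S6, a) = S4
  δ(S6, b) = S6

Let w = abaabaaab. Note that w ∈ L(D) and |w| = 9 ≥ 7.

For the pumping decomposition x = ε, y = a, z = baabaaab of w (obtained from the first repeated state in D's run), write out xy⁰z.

baabaaab

xy⁰z = xz = ε·baabaaab = baabaaab.
Reading y = a takes D from S0 back to S0, so after x the machine is still in S0, and z then leads to the accepting state S0. Hence baabaaab ∈ L(D).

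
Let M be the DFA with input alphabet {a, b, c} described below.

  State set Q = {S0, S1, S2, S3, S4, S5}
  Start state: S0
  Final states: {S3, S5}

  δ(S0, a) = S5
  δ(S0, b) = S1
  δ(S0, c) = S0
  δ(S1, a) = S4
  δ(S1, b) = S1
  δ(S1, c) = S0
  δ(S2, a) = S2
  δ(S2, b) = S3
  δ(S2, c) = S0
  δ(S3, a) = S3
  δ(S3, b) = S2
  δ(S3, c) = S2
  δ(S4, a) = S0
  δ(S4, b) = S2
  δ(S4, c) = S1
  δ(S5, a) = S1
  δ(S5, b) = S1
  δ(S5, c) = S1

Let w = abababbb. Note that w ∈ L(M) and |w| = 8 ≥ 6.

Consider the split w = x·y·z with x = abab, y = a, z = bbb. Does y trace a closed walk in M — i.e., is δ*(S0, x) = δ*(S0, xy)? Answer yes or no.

State sequence: S0 -a-> S5 -b-> S1 -a-> S4 -b-> S2 -a-> S2

After x (step 4): S2. After xy (step 5): S2.
They match, so y = a drives M around a cycle from S2 back to itself; pumping y any number of times keeps M in S2 before reading z, and xyⁱz ∈ L(M) for every i ≥ 0.

yes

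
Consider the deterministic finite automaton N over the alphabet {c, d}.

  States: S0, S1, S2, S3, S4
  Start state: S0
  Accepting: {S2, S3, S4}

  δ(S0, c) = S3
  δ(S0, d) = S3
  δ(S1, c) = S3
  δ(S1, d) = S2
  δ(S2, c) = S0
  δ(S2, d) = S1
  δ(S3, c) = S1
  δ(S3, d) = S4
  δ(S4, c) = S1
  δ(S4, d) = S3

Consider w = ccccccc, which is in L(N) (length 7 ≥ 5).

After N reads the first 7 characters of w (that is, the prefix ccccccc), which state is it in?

State sequence: S0 -c-> S3 -c-> S1 -c-> S3 -c-> S1 -c-> S3 -c-> S1 -c-> S3

After reading 7 characters, N is in state S3.

S3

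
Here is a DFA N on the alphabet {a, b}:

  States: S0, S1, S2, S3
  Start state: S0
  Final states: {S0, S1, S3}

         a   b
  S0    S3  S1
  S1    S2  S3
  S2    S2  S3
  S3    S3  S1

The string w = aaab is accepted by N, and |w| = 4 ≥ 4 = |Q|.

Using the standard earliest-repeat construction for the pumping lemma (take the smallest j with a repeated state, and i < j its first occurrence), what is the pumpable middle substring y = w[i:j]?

a

State sequence: S0 -a-> S3 -a-> S3 -a-> S3 -b-> S1
First repeat at step 2: S3 was already visited.

So i = 1, j = 2, giving x = w[0:1] = a, y = w[1:2] = a, z = w[2:4] = ab.
Check: |xy| = 2 ≤ 4 and |y| = 1 ≥ 1. Reading y takes N from S3 back to S3, so every xyⁱz is accepted.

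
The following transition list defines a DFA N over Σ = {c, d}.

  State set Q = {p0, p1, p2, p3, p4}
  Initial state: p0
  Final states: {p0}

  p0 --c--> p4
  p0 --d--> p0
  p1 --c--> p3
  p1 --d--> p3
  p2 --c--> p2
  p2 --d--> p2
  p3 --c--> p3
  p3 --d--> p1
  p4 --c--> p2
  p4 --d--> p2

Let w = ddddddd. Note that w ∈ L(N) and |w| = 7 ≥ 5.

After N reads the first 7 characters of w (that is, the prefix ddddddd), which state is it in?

p0

State sequence: p0 -d-> p0 -d-> p0 -d-> p0 -d-> p0 -d-> p0 -d-> p0 -d-> p0

After reading 7 characters, N is in state p0.
(This kind of state-tracing is the core of the pumping-lemma construction: with 5 states, pigeonhole forces a repeat within the first 5 steps.)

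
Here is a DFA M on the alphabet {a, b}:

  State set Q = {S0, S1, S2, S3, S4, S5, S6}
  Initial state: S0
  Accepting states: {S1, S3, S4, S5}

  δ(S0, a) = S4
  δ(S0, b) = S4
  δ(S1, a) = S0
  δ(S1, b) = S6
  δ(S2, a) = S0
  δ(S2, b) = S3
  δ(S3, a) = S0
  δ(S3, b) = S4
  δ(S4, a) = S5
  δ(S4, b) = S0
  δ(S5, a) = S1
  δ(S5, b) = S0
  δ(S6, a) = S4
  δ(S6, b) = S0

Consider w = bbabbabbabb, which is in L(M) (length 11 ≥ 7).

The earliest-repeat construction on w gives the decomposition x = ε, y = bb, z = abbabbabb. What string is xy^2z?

xy^2z = ε·bb·bb·abbabbabb = bbbbabbabbabb.
Reading y = bb takes M from S0 back to S0, so after x·y·y the machine is still in S0, and z then leads to the accepting state S4. Hence bbbbabbabbabb ∈ L(M).

bbbbabbabbabb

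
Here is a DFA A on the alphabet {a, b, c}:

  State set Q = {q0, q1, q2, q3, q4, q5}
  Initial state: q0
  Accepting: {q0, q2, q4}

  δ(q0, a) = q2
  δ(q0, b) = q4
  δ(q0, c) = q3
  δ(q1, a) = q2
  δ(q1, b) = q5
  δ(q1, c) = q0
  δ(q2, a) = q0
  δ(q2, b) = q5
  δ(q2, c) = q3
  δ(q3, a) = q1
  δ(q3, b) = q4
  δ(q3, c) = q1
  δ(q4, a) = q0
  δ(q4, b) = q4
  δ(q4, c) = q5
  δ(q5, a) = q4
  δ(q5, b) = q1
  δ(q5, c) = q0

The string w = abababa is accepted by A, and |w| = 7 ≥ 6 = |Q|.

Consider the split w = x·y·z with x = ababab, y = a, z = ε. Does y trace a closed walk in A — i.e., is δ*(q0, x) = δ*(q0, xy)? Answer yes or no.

no

Run of A on the first 7 characters of w = a b a b a b a:
  step 0: q0  (start)
  step 1: q2  (read a: q0→q2)
  step 2: q5  (read b: q2→q5)
  step 3: q4  (read a: q5→q4)
  step 4: q4  (read b: q4→q4)
  step 5: q0  (read a: q4→q0)
  step 6: q4  (read b: q0→q4)
  step 7: q0  (read a: q4→q0)

After x (step 6): q4. After xy (step 7): q0.
They differ (q4 ≠ q0), so y is not a cycle from the state after x; this split is not the one the pumping-lemma construction produces, and pumping y need not keep the string in L(A).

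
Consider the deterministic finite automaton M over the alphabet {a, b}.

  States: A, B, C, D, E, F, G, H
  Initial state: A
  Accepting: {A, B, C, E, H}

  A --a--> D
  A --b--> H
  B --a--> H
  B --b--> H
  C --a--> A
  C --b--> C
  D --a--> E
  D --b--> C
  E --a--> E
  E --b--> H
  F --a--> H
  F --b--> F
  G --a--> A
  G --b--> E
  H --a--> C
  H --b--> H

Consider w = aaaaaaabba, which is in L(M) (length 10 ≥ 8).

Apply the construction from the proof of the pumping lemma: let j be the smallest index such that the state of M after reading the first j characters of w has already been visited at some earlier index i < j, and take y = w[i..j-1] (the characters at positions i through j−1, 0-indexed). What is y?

a

Run of M on w = a a a a a a a b b a:
  step 0: A  (start)
  step 1: D  (read a: A→D)
  step 2: E  (read a: D→E)
  step 3: E  (read a: E→E)   ← first repeat (E seen earlier)
  step 4: E  (read a: E→E)
  step 5: E  (read a: E→E)
  step 6: E  (read a: E→E)
  step 7: E  (read a: E→E)
  step 8: H  (read b: E→H)
  step 9: H  (read b: H→H)
  step 10: C  (read a: H→C)

So i = 2, j = 3, giving x = w[0:2] = aa, y = w[2:3] = a, z = w[3:10] = aaaabba.
Check: |xy| = 3 ≤ 8 and |y| = 1 ≥ 1. Reading y takes M from E back to E, so every xyⁱz is accepted.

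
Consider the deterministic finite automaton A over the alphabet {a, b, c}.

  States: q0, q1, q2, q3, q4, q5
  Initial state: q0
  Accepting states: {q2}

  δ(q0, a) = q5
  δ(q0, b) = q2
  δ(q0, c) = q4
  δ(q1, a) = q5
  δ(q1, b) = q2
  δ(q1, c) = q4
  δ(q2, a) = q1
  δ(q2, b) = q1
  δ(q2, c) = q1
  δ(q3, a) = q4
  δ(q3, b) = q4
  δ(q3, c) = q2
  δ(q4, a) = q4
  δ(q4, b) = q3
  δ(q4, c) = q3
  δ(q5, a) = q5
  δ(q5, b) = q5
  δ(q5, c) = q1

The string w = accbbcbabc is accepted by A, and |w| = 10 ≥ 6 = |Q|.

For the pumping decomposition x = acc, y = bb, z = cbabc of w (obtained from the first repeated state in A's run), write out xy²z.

accbbbbcbabc

xy^2z = acc·bb·bb·cbabc = accbbbbcbabc.
Reading y = bb takes A from q4 back to q4, so after x·y·y the machine is still in q4, and z then leads to the accepting state q2. Hence accbbbbcbabc ∈ L(A).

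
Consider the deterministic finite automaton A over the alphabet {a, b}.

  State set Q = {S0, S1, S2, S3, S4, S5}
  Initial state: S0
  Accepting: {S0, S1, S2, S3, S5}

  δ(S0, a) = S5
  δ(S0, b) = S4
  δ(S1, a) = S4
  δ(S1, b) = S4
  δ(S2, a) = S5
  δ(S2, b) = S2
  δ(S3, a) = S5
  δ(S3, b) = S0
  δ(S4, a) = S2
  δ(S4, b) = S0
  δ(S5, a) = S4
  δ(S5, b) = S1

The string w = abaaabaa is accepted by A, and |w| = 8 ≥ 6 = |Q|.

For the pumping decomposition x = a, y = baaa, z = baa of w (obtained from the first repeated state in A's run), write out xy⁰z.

xy⁰z = xz = a·baa = abaa.
Reading y = baaa takes A from S5 back to S5, so after x the machine is still in S5, and z then leads to the accepting state S2. Hence abaa ∈ L(A).

abaa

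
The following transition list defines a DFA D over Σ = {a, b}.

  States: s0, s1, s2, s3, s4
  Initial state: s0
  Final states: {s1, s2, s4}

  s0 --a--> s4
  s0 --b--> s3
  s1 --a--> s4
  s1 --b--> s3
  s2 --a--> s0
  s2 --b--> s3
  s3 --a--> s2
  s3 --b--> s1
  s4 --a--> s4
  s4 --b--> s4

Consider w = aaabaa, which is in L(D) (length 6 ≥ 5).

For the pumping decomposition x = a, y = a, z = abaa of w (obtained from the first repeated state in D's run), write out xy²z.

aaaabaa

xy^2z = a·a·a·abaa = aaaabaa.
Reading y = a takes D from s4 back to s4, so after x·y·y the machine is still in s4, and z then leads to the accepting state s4. Hence aaaabaa ∈ L(D).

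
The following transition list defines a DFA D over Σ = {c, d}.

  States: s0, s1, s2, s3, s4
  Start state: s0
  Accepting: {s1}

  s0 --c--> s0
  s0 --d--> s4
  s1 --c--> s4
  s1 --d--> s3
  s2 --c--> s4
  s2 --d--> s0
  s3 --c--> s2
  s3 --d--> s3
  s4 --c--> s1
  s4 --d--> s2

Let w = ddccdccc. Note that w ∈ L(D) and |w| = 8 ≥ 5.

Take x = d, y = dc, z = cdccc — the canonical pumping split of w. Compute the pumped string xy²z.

xy^2z = d·dc·dc·cdccc = ddcdccdccc.
Reading y = dc takes D from s4 back to s4, so after x·y·y the machine is still in s4, and z then leads to the accepting state s1. Hence ddcdccdccc ∈ L(D).

ddcdccdccc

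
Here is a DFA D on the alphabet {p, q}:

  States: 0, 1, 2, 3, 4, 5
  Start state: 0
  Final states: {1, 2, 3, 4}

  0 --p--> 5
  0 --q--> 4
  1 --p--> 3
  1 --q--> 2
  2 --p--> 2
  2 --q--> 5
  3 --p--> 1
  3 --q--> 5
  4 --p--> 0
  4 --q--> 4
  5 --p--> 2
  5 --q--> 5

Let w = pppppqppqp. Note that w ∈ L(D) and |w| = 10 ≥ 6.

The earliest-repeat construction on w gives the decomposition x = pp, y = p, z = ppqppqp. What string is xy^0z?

ppppqppqp

xy⁰z = xz = pp·ppqppqp = ppppqppqp.
Reading y = p takes D from 2 back to 2, so after x the machine is still in 2, and z then leads to the accepting state 2. Hence ppppqppqp ∈ L(D).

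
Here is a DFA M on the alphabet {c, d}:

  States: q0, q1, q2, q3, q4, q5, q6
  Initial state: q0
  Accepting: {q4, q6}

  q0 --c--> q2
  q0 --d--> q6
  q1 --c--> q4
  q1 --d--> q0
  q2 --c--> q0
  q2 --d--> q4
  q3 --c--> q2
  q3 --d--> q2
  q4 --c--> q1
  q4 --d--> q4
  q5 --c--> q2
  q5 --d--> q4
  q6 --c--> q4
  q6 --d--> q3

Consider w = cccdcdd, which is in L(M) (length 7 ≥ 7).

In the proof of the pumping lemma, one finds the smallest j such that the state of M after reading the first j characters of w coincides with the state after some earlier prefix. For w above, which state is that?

Run of M on w = c c c d c d d:
  step 0: q0  (start)
  step 1: q2  (read c: q0→q2)
  step 2: q0  (read c: q2→q0)   ← first repeat (q0 seen earlier)
  step 3: q2  (read c: q0→q2)
  step 4: q4  (read d: q2→q4)
  step 5: q1  (read c: q4→q1)
  step 6: q0  (read d: q1→q0)
  step 7: q6  (read d: q0→q6)

The earliest repeat is at step j = 2: M is in q0, which it already visited at step i = 0.

q0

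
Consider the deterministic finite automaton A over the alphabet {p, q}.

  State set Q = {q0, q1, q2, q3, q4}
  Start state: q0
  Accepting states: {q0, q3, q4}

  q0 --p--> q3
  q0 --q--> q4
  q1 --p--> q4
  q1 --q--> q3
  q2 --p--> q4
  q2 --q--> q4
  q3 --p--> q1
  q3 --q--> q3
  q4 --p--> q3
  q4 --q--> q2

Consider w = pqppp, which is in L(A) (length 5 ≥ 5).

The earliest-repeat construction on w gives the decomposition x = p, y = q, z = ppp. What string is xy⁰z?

pppp

xy⁰z = xz = p·ppp = pppp.
Reading y = q takes A from q3 back to q3, so after x the machine is still in q3, and z then leads to the accepting state q3. Hence pppp ∈ L(A).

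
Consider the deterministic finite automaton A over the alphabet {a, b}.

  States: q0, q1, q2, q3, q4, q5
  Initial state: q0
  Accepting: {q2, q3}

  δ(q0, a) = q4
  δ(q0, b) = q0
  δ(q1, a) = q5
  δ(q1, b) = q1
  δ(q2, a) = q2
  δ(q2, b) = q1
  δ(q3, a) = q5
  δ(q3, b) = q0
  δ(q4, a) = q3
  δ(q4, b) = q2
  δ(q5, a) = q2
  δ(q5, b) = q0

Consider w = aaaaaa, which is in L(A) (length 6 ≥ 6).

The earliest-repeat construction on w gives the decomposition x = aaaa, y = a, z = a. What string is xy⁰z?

aaaaa

xy⁰z = xz = aaaa·a = aaaaa.
Reading y = a takes A from q2 back to q2, so after x the machine is still in q2, and z then leads to the accepting state q2. Hence aaaaa ∈ L(A).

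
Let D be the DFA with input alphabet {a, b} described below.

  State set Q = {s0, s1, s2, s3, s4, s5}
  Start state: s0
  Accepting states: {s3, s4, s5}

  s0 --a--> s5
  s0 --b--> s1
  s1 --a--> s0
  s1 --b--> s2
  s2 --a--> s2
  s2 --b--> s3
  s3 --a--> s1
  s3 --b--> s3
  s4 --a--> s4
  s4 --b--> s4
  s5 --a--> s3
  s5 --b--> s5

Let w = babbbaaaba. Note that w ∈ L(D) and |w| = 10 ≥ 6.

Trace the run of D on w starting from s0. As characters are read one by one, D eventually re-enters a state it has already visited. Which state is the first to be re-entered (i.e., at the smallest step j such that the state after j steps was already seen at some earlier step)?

s0

State sequence: s0 -b-> s1 -a-> s0 -b-> s1 -b-> s2 -b-> s3 -a-> s1 -a-> s0 -a-> s5 -b-> s5 -a-> s3
First repeat at step 2: s0 was already visited.

The earliest repeat is at step j = 2: D is in s0, which it already visited at step i = 0.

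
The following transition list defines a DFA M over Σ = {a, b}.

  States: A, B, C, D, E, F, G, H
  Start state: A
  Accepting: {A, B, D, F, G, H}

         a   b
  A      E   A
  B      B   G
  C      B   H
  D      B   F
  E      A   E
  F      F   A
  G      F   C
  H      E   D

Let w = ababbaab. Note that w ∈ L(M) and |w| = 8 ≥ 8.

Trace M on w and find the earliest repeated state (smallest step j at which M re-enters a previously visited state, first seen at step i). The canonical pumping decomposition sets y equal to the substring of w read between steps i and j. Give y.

State sequence: A -a-> E -b-> E -a-> A -b-> A -b-> A -a-> E -a-> A -b-> A
First repeat at step 2: E was already visited.

So i = 1, j = 2, giving x = w[0:1] = a, y = w[1:2] = b, z = w[2:8] = abbaab.
Check: |xy| = 2 ≤ 8 and |y| = 1 ≥ 1. Reading y takes M from E back to E, so every xyⁱz is accepted.
With |Q| = 8, pigeonhole forces a state repeat no later than step 8; the substring read between the first and second visits to that state can be pumped.

b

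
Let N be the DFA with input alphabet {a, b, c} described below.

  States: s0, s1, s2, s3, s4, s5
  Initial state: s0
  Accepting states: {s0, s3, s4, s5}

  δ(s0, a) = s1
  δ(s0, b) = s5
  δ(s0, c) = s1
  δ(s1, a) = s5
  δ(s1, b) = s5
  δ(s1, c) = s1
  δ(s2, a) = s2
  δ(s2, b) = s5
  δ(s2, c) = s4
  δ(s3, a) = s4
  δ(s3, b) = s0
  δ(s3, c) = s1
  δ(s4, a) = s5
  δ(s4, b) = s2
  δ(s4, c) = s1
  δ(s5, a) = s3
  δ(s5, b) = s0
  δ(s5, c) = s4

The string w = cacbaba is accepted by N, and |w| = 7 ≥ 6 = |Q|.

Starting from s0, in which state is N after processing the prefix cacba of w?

State sequence: s0 -c-> s1 -a-> s5 -c-> s4 -b-> s2 -a-> s2

After reading 5 characters, N is in state s2.

s2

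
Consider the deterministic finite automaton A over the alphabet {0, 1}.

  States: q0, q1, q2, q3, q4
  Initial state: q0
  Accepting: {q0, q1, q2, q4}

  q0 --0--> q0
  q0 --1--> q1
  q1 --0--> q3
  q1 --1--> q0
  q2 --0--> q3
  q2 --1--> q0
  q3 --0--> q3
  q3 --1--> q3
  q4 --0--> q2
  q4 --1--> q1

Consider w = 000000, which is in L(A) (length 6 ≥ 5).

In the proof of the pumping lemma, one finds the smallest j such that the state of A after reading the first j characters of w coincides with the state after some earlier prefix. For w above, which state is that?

Run of A on w = 0 0 0 0 0 0:
  step 0: q0  (start)
  step 1: q0  (read 0: q0→q0)   ← first repeat (q0 seen earlier)
  step 2: q0  (read 0: q0→q0)
  step 3: q0  (read 0: q0→q0)
  step 4: q0  (read 0: q0→q0)
  step 5: q0  (read 0: q0→q0)
  step 6: q0  (read 0: q0→q0)

The earliest repeat is at step j = 1: A is in q0, which it already visited at step i = 0.

q0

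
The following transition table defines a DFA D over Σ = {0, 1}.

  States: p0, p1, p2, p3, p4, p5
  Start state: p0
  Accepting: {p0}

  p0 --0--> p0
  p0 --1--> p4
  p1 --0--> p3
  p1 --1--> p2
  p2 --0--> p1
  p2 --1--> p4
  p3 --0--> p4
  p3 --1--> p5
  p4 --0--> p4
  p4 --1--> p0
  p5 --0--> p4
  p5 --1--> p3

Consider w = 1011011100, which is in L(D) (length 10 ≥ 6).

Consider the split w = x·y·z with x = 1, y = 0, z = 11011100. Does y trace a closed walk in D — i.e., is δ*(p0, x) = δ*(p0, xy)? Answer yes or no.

Run of D on the first 2 characters of w = 1 0:
  step 0: p0  (start)
  step 1: p4  (read 1: p0→p4)
  step 2: p4  (read 0: p4→p4)

After x (step 1): p4. After xy (step 2): p4.
They match, so y = 0 drives D around a cycle from p4 back to itself; pumping y any number of times keeps D in p4 before reading z, and xyⁱz ∈ L(D) for every i ≥ 0.

yes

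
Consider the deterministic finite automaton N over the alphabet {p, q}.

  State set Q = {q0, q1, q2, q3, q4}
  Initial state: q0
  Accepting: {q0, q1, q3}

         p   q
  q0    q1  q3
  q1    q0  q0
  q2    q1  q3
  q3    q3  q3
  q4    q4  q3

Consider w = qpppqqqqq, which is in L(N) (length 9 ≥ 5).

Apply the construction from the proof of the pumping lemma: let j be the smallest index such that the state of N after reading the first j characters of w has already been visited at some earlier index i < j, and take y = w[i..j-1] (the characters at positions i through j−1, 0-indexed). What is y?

p

State sequence: q0 -q-> q3 -p-> q3 -p-> q3 -p-> q3 -q-> q3 -q-> q3 -q-> q3 -q-> q3 -q-> q3
First repeat at step 2: q3 was already visited.

So i = 1, j = 2, giving x = w[0:1] = q, y = w[1:2] = p, z = w[2:9] = ppqqqqq.
Check: |xy| = 2 ≤ 5 and |y| = 1 ≥ 1. Reading y takes N from q3 back to q3, so every xyⁱz is accepted.
The DFA has 5 states, so the proof of the pumping lemma guarantees a repeated state among the first 5+1 visited; the segment between the two visits is the pumpable y.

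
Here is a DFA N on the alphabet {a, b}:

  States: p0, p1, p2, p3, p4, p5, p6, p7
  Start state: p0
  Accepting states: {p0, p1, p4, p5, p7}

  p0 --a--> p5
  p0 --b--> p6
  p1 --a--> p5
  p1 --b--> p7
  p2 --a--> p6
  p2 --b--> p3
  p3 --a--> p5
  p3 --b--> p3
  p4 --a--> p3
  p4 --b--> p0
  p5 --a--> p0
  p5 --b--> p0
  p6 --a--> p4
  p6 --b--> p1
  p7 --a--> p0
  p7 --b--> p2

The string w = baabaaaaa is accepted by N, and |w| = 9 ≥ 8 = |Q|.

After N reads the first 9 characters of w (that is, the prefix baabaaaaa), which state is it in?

p5

Run of N on the first 9 characters of w = b a a b a a a a a:
  step 0: p0  (start)
  step 1: p6  (read b: p0→p6)
  step 2: p4  (read a: p6→p4)
  step 3: p3  (read a: p4→p3)
  step 4: p3  (read b: p3→p3)
  step 5: p5  (read a: p3→p5)
  step 6: p0  (read a: p5→p0)
  step 7: p5  (read a: p0→p5)
  step 8: p0  (read a: p5→p0)
  step 9: p5  (read a: p0→p5)

After reading 9 characters, N is in state p5.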